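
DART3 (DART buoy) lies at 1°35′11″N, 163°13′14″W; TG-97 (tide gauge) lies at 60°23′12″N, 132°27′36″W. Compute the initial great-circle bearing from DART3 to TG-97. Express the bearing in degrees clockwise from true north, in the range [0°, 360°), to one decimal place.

DART3: φ = +1.58639°, λ = -163.22056°
TG-97: φ = +60.38667°, λ = -132.46000°
Δλ = 30.7606°
y = sin Δλ · cos φ₂ = 0.252731
x = cos φ₁ sin φ₂ − sin φ₁ cos φ₂ cos Δλ = 0.857291
θ = atan2(y, x) = 16.4256° → 16.4256° (mod 360°)

16.4°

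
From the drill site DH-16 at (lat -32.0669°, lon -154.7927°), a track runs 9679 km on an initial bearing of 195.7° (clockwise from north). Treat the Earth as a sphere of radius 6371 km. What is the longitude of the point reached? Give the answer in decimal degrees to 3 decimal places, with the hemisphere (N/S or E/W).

55.278°E

δ = d/R = 9679/6371 = 1.519228 rad
φ₂ = arcsin(sin φ₁ cos δ + cos φ₁ sin δ cos θ)
   = arcsin(-0.53091·0.05155 + 0.84743·0.99867·-0.96269) = -57.36193°
λ₂ = λ₁ + atan2(sin θ sin δ cos φ₁, cos δ − sin φ₁ sin φ₂) = 55.27793°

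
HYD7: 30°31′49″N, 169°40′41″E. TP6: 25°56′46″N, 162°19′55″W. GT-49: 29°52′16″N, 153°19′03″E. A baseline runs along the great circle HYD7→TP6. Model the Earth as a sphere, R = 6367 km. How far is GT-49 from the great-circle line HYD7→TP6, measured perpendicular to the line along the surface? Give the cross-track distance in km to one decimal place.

57.2 km

HYD7: φ = +30.53028°, λ = +169.67806°
TP6: φ = +25.94611°, λ = -162.33194°
GT-49: φ = +29.87111°, λ = +153.31750°
δ₁₃ = central angle HYD7→GT-49 = 0.246840 rad  (haversine)
θ₁₃ = bearing HYD7→GT-49 = 271.485°,  θ₁₂ = bearing HYD7→TP6 = 93.592°
dₓₜ = R·arcsin(sin δ₁₃ · sin(θ₁₃ − θ₁₂)) = 6367·arcsin(0.24434·sin(177.893°)) = 57.199 km
|dₓₜ| = 57.199 km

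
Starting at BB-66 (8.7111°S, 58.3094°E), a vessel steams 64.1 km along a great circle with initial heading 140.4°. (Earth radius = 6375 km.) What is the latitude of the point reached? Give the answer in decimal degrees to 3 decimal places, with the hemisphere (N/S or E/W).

δ = d/R = 64.1/6375 = 0.010055 rad
φ₂ = arcsin(sin φ₁ cos δ + cos φ₁ sin δ cos θ)
   = arcsin(-0.15145·0.99995 + 0.98846·0.01005·-0.77051) = -9.15481°
λ₂ = λ₁ + atan2(sin θ sin δ cos φ₁, cos δ − sin φ₁ sin φ₂) = 58.68136°

9.155°S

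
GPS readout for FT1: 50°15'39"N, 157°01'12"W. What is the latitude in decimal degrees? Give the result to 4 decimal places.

50° + 15′/60 + 39″/3600 = 50 + 0.25000 + 0.01083 = 50.2608°

50.2608°N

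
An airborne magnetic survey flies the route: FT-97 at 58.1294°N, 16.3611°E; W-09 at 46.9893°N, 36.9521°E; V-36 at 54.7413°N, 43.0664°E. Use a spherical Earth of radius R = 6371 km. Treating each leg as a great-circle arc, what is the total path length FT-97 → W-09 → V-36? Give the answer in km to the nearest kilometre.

2812 km

FT-97→W-09: c = 0.290334 rad, d = 1849.72 km
W-09→V-36: c = 0.151000 rad, d = 962.02 km
Total = 1849.72 + 962.02 = 2811.74 km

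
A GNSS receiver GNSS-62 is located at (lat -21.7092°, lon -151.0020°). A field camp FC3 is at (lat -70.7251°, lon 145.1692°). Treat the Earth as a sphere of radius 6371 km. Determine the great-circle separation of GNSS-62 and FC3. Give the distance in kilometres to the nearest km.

Δφ = -49.0159°,  Δλ = -63.8288°
a = sin²(Δφ/2) + cos φ₁ cos φ₂ sin²(Δλ/2) = 0.257786
c = 2·arcsin(√a) = 1.065087 rad = 61.0250°
d = R·c = 6371 × 1.065087 = 6785.7 km

6786 km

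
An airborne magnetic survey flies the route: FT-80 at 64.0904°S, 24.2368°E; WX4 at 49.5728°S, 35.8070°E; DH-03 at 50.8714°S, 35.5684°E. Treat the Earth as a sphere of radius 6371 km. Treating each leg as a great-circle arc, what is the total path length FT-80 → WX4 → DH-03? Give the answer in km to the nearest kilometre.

1900 km

FT-80→WX4: c = 0.275414 rad, d = 1754.66 km
WX4→DH-03: c = 0.022821 rad, d = 145.39 km
Total = 1754.66 + 145.39 = 1900.05 km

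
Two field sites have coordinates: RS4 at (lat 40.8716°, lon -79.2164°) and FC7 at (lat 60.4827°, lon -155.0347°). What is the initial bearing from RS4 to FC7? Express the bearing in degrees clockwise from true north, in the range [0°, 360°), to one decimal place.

Δλ = -75.8183°
y = sin Δλ · cos φ₂ = -0.477671
x = cos φ₁ sin φ₂ − sin φ₁ cos φ₂ cos Δλ = 0.579045
θ = atan2(y, x) = -39.5202° → 320.4798° (mod 360°)

320.5°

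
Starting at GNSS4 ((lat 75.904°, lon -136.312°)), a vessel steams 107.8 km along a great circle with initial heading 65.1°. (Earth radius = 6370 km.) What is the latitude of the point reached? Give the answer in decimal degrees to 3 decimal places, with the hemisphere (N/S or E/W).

76.285°N

δ = d/R = 107.8/6370 = 0.016923 rad
φ₂ = arcsin(sin φ₁ cos δ + cos φ₁ sin δ cos θ)
   = arcsin(0.96989·0.99986 + 0.24355·0.01692·0.42104) = 76.28459°
λ₂ = λ₁ + atan2(sin θ sin δ cos φ₁, cos δ − sin φ₁ sin φ₂) = -132.60021°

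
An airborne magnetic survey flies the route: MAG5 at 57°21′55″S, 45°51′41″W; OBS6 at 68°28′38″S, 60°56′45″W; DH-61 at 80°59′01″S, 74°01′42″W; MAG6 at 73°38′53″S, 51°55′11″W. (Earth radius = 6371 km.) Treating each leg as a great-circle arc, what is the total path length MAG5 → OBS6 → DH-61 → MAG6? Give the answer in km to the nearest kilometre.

3842 km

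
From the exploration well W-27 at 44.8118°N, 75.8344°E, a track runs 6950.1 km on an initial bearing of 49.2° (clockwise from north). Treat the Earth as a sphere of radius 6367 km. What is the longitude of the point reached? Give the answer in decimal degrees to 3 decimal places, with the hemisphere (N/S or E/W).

δ = d/R = 6950.1/6367 = 1.091582 rad
φ₂ = arcsin(sin φ₁ cos δ + cos φ₁ sin δ cos θ)
   = arcsin(0.70478·0.46108 + 0.70943·0.88736·0.65342) = 47.41712°
λ₂ = λ₁ + atan2(sin θ sin δ cos φ₁, cos δ − sin φ₁ sin φ₂) = 172.75563°

172.756°E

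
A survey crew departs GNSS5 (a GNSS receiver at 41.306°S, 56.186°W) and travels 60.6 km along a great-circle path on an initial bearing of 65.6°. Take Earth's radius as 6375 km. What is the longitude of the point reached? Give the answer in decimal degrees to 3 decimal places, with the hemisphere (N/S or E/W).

55.528°W

δ = d/R = 60.6/6375 = 0.009506 rad
φ₂ = arcsin(sin φ₁ cos δ + cos φ₁ sin δ cos θ)
   = arcsin(-0.66008·0.99995 + 0.75120·0.00951·0.41310) = -41.07913°
λ₂ = λ₁ + atan2(sin θ sin δ cos φ₁, cos δ − sin φ₁ sin φ₂) = -55.52800°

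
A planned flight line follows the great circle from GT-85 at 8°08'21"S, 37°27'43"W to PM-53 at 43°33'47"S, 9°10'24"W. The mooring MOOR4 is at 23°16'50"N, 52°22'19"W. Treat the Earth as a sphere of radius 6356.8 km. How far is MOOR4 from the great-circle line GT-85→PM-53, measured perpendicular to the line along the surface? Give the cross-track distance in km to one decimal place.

349.7 km

GT-85: φ = -8.13917°, λ = -37.46194°
PM-53: φ = -43.56306°, λ = -9.17333°
MOOR4: φ = +23.28056°, λ = -52.37194°
δ₁₃ = central angle GT-85→MOOR4 = 0.604554 rad  (haversine)
θ₁₃ = bearing GT-85→MOOR4 = 335.429°,  θ₁₂ = bearing GT-85→PM-53 = 149.878°
dₓₜ = R·arcsin(sin δ₁₃ · sin(θ₁₃ − θ₁₂)) = 6356.8·arcsin(0.56840·sin(185.551°)) = -349.696 km
|dₓₜ| = 349.696 km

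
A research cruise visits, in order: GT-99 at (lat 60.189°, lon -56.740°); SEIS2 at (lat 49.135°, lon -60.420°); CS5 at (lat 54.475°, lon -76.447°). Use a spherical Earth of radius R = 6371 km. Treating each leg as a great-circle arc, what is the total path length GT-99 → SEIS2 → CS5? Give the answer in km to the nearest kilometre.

GT-99→SEIS2: c = 0.196396 rad, d = 1251.24 km
SEIS2→CS5: c = 0.195847 rad, d = 1247.74 km
Total = 1251.24 + 1247.74 = 2498.98 km

2499 km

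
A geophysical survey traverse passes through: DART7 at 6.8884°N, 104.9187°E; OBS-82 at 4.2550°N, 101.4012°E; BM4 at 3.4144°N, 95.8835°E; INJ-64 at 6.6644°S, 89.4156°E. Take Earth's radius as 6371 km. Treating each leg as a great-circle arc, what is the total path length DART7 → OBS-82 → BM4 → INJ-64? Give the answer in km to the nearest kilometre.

2437 km

DART7→OBS-82: c = 0.076454 rad, d = 487.09 km
OBS-82→BM4: c = 0.097199 rad, d = 619.25 km
BM4→INJ-64: c = 0.208911 rad, d = 1330.97 km
Total = 487.09 + 619.25 + 1330.97 = 2437.32 km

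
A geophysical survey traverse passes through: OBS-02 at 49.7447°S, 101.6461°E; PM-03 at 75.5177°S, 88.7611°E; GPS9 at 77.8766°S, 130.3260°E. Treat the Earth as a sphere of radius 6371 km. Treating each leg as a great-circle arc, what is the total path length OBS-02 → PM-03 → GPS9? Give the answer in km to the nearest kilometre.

3995 km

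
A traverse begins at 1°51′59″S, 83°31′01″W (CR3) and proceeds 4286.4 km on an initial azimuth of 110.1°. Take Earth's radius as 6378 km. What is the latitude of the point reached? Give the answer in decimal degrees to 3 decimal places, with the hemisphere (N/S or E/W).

13.847°S

CR3: φ = -1.86639°, λ = -83.51694°
δ = d/R = 4286.4/6378 = 0.672060 rad
φ₂ = arcsin(sin φ₁ cos δ + cos φ₁ sin δ cos θ)
   = arcsin(-0.03257·0.78254 + 0.99947·0.62260·-0.34366) = -13.84731°
λ₂ = λ₁ + atan2(sin θ sin δ cos φ₁, cos δ − sin φ₁ sin φ₂) = -46.49070°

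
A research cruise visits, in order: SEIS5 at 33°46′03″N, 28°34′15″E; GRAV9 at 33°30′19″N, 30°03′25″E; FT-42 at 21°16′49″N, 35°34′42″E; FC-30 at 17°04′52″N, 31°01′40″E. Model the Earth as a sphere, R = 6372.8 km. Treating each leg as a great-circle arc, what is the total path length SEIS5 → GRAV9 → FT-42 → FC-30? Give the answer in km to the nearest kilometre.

SEIS5: φ = +33.76750°, λ = +28.57083°
GRAV9: φ = +33.50528°, λ = +30.05694°
FT-42: φ = +21.28028°, λ = +35.57833°
FC-30: φ = +17.08111°, λ = +31.02778°
SEIS5→GRAV9: c = 0.022074 rad, d = 140.67 km
GRAV9→FT-42: c = 0.229771 rad, d = 1464.28 km
FT-42→FC-30: c = 0.104855 rad, d = 668.22 km
Total = 140.67 + 1464.28 + 668.22 = 2273.18 km

2273 km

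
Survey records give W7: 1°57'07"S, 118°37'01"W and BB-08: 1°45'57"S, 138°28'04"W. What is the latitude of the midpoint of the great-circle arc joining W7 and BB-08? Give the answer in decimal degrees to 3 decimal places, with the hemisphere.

1.887°S

W7: φ = -1.95194°, λ = -118.61694°
BB-08: φ = -1.76583°, λ = -138.46778°
Bx = cos φ₂ cos Δλ = 0.940133,  By = cos φ₂ sin Δλ = -0.339411
φₘ = atan2(sin φ₁ + sin φ₂, √((cos φ₁ + Bx)² + By²)) = -1.88711°
λₘ = λ₁ + atan2(By, cos φ₁ + Bx) = -128.54289°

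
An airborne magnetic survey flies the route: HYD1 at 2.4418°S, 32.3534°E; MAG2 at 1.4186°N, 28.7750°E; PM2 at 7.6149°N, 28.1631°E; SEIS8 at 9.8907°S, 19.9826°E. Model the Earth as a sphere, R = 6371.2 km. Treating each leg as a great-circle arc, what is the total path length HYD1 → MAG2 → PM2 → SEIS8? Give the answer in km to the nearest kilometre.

HYD1→MAG2: c = 0.091861 rad, d = 585.26 km
MAG2→PM2: c = 0.108668 rad, d = 692.35 km
PM2→SEIS8: c = 0.336997 rad, d = 2147.07 km
Total = 585.26 + 692.35 + 2147.07 = 3424.69 km

3425 km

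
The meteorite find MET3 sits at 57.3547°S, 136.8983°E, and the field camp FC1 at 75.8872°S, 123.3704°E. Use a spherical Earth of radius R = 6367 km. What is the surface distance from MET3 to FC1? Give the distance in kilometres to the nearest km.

2131 km

Δφ = -18.5325°,  Δλ = -13.5279°
a = sin²(Δφ/2) + cos φ₁ cos φ₂ sin²(Δλ/2) = 0.027753
c = 2·arcsin(√a) = 0.334744 rad = 19.1794°
d = R·c = 6367 × 0.334744 = 2131.3 km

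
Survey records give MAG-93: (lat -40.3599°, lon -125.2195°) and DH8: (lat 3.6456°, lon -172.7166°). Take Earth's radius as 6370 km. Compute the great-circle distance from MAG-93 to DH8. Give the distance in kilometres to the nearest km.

6870 km

Δφ = 44.0055°,  Δλ = -47.4971°
a = sin²(Δφ/2) + cos φ₁ cos φ₂ sin²(Δλ/2) = 0.263698
c = 2·arcsin(√a) = 1.078553 rad = 61.7965°
d = R·c = 6370 × 1.078553 = 6870.4 km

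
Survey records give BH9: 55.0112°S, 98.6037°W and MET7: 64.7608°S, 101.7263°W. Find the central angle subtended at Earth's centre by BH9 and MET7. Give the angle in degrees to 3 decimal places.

9.872°

Δφ = -9.7496°,  Δλ = -3.1226°
a = sin²(Δφ/2) + cos φ₁ cos φ₂ sin²(Δλ/2) = 0.007403
c = 2·arcsin(√a) = 0.172293 rad = 9.8717°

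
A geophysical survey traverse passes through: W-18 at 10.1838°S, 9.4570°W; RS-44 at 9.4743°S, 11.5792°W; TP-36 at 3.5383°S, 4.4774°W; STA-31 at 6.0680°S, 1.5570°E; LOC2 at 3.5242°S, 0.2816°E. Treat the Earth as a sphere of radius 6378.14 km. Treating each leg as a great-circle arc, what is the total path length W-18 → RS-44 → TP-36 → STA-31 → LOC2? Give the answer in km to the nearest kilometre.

2315 km

W-18→RS-44: c = 0.038539 rad, d = 245.81 km
RS-44→TP-36: c = 0.160890 rad, d = 1026.18 km
TP-36→STA-31: c = 0.113851 rad, d = 726.16 km
STA-31→LOC2: c = 0.049630 rad, d = 316.55 km
Total = 245.81 + 1026.18 + 726.16 + 316.55 = 2314.69 km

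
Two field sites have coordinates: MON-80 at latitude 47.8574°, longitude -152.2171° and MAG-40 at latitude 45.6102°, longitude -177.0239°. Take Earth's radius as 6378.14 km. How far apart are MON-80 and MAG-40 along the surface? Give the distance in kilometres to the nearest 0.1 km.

Δφ = -2.2472°,  Δλ = -24.8068°
a = sin²(Δφ/2) + cos φ₁ cos φ₂ sin²(Δλ/2) = 0.022040
c = 2·arcsin(√a) = 0.298016 rad = 17.0751°
d = R·c = 6378.14 × 0.298016 = 1900.8 km

1900.8 km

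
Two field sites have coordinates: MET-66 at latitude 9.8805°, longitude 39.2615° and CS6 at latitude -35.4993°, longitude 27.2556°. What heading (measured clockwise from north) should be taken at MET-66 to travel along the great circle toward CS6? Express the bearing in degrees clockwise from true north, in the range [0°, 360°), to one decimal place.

193.4°

Δλ = -12.0059°
y = sin Δλ · cos φ₂ = -0.169348
x = cos φ₁ sin φ₂ − sin φ₁ cos φ₂ cos Δλ = -0.708723
θ = atan2(y, x) = -166.5613° → 193.4387° (mod 360°)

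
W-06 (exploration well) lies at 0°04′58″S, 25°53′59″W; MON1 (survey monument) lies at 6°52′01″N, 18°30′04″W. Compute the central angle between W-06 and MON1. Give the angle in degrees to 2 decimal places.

W-06: φ = -0.08278°, λ = -25.89972°
MON1: φ = +6.86694°, λ = -18.50111°
Δφ = 6.9497°,  Δλ = 7.3986°
a = sin²(Δφ/2) + cos φ₁ cos φ₂ sin²(Δλ/2) = 0.007807
c = 2·arcsin(√a) = 0.176941 rad = 10.1380°

10.14°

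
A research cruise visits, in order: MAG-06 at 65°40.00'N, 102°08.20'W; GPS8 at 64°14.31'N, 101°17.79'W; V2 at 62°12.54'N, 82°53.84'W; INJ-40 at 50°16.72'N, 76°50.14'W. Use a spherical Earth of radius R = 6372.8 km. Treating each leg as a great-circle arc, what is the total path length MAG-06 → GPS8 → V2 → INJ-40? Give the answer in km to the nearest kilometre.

2487 km

MAG-06: φ = +65.66667°, λ = -102.13667°
GPS8: φ = +64.23850°, λ = -101.29650°
V2: φ = +62.20900°, λ = -82.89733°
INJ-40: φ = +50.27867°, λ = -76.83567°
MAG-06→GPS8: c = 0.025687 rad, d = 163.70 km
GPS8→V2: c = 0.148367 rad, d = 945.52 km
V2→INJ-40: c = 0.216134 rad, d = 1377.38 km
Total = 163.70 + 945.52 + 1377.38 = 2486.60 km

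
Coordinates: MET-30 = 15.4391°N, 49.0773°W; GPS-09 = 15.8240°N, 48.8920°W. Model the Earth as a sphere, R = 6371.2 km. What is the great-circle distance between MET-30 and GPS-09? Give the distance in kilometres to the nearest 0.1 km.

47.2 km

Δφ = 0.3849°,  Δλ = 0.1853°
a = sin²(Δφ/2) + cos φ₁ cos φ₂ sin²(Δλ/2) = 0.000014
c = 2·arcsin(√a) = 0.007405 rad = 0.4243°
d = R·c = 6371.2 × 0.007405 = 47.2 km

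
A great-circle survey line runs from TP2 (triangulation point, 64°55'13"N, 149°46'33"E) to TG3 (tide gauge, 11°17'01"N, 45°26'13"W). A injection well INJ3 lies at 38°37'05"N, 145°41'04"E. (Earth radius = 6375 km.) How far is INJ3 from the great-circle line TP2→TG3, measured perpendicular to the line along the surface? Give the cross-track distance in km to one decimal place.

TP2: φ = +64.92028°, λ = +149.77583°
TG3: φ = +11.28361°, λ = -45.43694°
INJ3: φ = +38.61806°, λ = +145.68444°
δ₁₃ = central angle TP2→INJ3 = 0.460962 rad  (haversine)
θ₁₃ = bearing TP2→INJ3 = 187.199°,  θ₁₂ = bearing TP2→TG3 = 15.310°
dₓₜ = R·arcsin(sin δ₁₃ · sin(θ₁₃ − θ₁₂)) = 6375·arcsin(0.44481·sin(171.890°)) = 400.309 km
|dₓₜ| = 400.309 km

400.3 km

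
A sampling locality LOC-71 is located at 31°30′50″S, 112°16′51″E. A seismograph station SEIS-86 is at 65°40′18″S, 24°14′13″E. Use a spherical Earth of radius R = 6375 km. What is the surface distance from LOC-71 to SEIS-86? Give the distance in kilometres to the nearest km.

6762 km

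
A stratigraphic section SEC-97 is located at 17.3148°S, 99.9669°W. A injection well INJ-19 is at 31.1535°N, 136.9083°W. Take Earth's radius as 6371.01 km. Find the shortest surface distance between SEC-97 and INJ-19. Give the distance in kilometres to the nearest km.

Δφ = 48.4683°,  Δλ = -36.9414°
a = sin²(Δφ/2) + cos φ₁ cos φ₂ sin²(Δλ/2) = 0.250489
c = 2·arcsin(√a) = 1.048327 rad = 60.0647°
d = R·c = 6371.01 × 1.048327 = 6678.9 km

6679 km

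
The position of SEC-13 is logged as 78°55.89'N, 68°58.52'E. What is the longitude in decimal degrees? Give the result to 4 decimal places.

68° + 58.52′/60 = 68 + 0.97533 = 68.9753°

68.9753°E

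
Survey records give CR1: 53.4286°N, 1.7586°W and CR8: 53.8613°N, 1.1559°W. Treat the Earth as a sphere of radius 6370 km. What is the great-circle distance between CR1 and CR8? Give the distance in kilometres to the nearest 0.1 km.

62.4 km

Δφ = 0.4327°,  Δλ = 0.6027°
a = sin²(Δφ/2) + cos φ₁ cos φ₂ sin²(Δλ/2) = 0.000024
c = 2·arcsin(√a) = 0.009794 rad = 0.5611°
d = R·c = 6370 × 0.009794 = 62.4 km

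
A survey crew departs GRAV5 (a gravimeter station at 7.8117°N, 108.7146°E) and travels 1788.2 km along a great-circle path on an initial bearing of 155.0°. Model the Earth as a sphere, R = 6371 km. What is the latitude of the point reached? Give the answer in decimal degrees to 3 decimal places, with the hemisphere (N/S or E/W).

δ = d/R = 1788.2/6371 = 0.280678 rad
φ₂ = arcsin(sin φ₁ cos δ + cos φ₁ sin δ cos θ)
   = arcsin(0.13592·0.96087 + 0.99072·0.27701·-0.90631) = -6.78390°
λ₂ = λ₁ + atan2(sin θ sin δ cos φ₁, cos δ − sin φ₁ sin φ₂) = 115.48516°

6.784°S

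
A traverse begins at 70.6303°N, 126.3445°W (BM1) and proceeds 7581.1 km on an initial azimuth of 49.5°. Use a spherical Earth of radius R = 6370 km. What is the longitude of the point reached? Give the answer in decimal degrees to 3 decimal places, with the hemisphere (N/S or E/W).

4.085°W

δ = d/R = 7581.1/6370 = 1.190126 rad
φ₂ = arcsin(sin φ₁ cos δ + cos φ₁ sin δ cos θ)
   = arcsin(0.94340·0.37154 + 0.33166·0.92842·0.64945) = 33.40074°
λ₂ = λ₁ + atan2(sin θ sin δ cos φ₁, cos δ − sin φ₁ sin φ₂) = -4.08483°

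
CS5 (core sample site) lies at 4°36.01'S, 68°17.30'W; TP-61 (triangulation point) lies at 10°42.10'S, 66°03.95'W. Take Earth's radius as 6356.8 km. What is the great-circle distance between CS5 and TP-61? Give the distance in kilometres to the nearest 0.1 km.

CS5: φ = -4.60017°, λ = -68.28833°
TP-61: φ = -10.70167°, λ = -66.06583°
Δφ = -6.1015°,  Δλ = 2.2225°
a = sin²(Δφ/2) + cos φ₁ cos φ₂ sin²(Δλ/2) = 0.003201
c = 2·arcsin(√a) = 0.113212 rad = 6.4866°
d = R·c = 6356.8 × 0.113212 = 719.7 km

719.7 km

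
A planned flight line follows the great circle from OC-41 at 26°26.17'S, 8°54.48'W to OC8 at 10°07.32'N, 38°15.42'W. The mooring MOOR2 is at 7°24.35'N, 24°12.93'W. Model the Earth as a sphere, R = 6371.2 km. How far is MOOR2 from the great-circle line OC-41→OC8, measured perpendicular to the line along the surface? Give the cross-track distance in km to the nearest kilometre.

1061 km

OC-41: φ = -26.43617°, λ = -8.90800°
OC8: φ = +10.12200°, λ = -38.25700°
MOOR2: φ = +7.40583°, λ = -24.21550°
δ₁₃ = central angle OC-41→MOOR2 = 0.645043 rad  (haversine)
θ₁₃ = bearing OC-41→MOOR2 = 334.187°,  θ₁₂ = bearing OC-41→OC8 = 318.186°
dₓₜ = R·arcsin(sin δ₁₃ · sin(θ₁₃ − θ₁₂)) = 6371.2·arcsin(0.60123·sin(16.001°)) = 1060.795 km
|dₓₜ| = 1060.795 km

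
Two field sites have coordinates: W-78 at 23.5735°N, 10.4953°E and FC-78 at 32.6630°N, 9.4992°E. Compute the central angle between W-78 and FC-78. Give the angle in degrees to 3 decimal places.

Δφ = 9.0895°,  Δλ = -0.9961°
a = sin²(Δφ/2) + cos φ₁ cos φ₂ sin²(Δλ/2) = 0.006337
c = 2·arcsin(√a) = 0.159378 rad = 9.1317°

9.132°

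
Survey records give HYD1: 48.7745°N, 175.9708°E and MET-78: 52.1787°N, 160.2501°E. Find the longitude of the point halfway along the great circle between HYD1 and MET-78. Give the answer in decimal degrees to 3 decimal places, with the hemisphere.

168.395°E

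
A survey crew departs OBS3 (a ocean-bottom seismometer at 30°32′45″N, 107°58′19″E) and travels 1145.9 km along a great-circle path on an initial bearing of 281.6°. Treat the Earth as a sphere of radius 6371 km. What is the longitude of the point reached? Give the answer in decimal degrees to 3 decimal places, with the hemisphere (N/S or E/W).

96.037°E

OBS3: φ = +30.54583°, λ = +107.97194°
δ = d/R = 1145.9/6371 = 0.179862 rad
φ₂ = arcsin(sin φ₁ cos δ + cos φ₁ sin δ cos θ)
   = arcsin(0.50823·0.98387 + 0.86122·0.17889·0.20108) = 32.07362°
λ₂ = λ₁ + atan2(sin θ sin δ cos φ₁, cos δ − sin φ₁ sin φ₂) = 96.03675°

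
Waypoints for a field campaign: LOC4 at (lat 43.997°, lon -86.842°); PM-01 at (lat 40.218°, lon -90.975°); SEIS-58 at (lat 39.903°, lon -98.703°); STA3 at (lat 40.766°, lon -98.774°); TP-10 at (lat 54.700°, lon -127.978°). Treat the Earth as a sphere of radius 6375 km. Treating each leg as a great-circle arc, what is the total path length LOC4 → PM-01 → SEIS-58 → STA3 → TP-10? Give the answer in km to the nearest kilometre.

3945 km

LOC4→PM-01: c = 0.084912 rad, d = 541.31 km
PM-01→SEIS-58: c = 0.103345 rad, d = 658.83 km
SEIS-58→STA3: c = 0.015092 rad, d = 96.21 km
STA3→TP-10: c = 0.415432 rad, d = 2648.38 km
Total = 541.31 + 658.83 + 96.21 + 2648.38 = 3944.73 km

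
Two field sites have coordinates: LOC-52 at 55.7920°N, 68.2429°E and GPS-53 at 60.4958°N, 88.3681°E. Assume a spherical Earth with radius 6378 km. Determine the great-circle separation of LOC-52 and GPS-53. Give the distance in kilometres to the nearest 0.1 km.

1286.5 km

Δφ = 4.7038°,  Δλ = 20.1252°
a = sin²(Δφ/2) + cos φ₁ cos φ₂ sin²(Δλ/2) = 0.010137
c = 2·arcsin(√a) = 0.201703 rad = 11.5568°
d = R·c = 6378 × 0.201703 = 1286.5 km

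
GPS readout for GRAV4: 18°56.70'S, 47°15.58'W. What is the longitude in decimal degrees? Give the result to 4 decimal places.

47° + 15.58′/60 = 47 + 0.25967 = 47.2597°

47.2597°W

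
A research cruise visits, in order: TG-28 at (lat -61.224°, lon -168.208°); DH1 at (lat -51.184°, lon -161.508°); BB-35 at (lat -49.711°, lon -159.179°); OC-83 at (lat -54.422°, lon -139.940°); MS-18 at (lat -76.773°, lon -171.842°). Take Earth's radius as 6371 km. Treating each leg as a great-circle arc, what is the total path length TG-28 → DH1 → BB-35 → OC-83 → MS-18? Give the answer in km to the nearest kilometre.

TG-28→DH1: c = 0.186681 rad, d = 1189.35 km
DH1→BB-35: c = 0.036479 rad, d = 232.41 km
BB-35→OC-83: c = 0.221312 rad, d = 1409.98 km
OC-83→MS-18: c = 0.439972 rad, d = 2803.06 km
Total = 1189.35 + 232.41 + 1409.98 + 2803.06 = 5634.79 km

5635 km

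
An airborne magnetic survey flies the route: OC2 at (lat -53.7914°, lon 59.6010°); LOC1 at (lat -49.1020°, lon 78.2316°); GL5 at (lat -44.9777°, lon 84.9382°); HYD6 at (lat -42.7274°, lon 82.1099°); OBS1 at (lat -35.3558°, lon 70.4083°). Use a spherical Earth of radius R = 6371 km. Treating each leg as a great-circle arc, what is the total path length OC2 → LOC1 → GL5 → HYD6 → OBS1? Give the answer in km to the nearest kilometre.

3708 km

OC2→LOC1: c = 0.217752 rad, d = 1387.30 km
LOC1→GL5: c = 0.107371 rad, d = 684.06 km
GL5→HYD6: c = 0.052999 rad, d = 337.66 km
HYD6→OBS1: c = 0.203904 rad, d = 1299.07 km
Total = 1387.30 + 684.06 + 337.66 + 1299.07 = 3708.09 km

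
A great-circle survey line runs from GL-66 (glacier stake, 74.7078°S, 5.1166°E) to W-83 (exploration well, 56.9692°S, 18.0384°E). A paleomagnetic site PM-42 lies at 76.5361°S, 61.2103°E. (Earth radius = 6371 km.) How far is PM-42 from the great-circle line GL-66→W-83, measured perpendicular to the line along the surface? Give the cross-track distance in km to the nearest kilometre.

1471 km

δ₁₃ = central angle GL-66→PM-42 = 0.235753 rad  (haversine)
θ₁₃ = bearing GL-66→PM-42 = 124.176°,  θ₁₂ = bearing GL-66→W-83 = 22.703°
dₓₜ = R·arcsin(sin δ₁₃ · sin(θ₁₃ − θ₁₂)) = 6371·arcsin(0.23358·sin(101.474°)) = 1471.416 km
|dₓₜ| = 1471.416 km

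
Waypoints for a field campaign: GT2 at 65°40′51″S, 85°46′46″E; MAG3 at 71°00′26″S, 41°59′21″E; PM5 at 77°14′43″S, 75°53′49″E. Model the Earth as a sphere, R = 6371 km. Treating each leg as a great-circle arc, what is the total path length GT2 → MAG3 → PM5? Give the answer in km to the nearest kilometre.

3059 km

GT2: φ = -65.68083°, λ = +85.77944°
MAG3: φ = -71.00722°, λ = +41.98917°
PM5: φ = -77.24528°, λ = +75.89694°
GT2→MAG3: c = 0.289431 rad, d = 1843.97 km
MAG3→PM5: c = 0.190764 rad, d = 1215.36 km
Total = 1843.97 + 1215.36 = 3059.32 km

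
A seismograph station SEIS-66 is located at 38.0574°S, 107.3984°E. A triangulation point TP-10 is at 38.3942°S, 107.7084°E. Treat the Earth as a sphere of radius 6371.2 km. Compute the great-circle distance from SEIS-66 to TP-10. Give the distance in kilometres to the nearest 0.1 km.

46.2 km

Δφ = -0.3368°,  Δλ = 0.3100°
a = sin²(Δφ/2) + cos φ₁ cos φ₂ sin²(Δλ/2) = 0.000013
c = 2·arcsin(√a) = 0.007254 rad = 0.4156°
d = R·c = 6371.2 × 0.007254 = 46.2 km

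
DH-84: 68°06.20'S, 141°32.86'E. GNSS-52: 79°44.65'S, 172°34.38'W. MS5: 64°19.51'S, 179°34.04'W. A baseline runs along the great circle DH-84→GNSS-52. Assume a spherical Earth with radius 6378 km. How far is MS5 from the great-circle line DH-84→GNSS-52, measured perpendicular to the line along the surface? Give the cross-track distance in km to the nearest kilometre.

1494 km

DH-84: φ = -68.10333°, λ = +141.54767°
GNSS-52: φ = -79.74417°, λ = -172.57300°
MS5: φ = -64.32517°, λ = -179.56733°
δ₁₃ = central angle DH-84→MS5 = 0.276481 rad  (haversine)
θ₁₃ = bearing DH-84→MS5 = 94.873°,  θ₁₂ = bearing DH-84→GNSS-52 = 153.103°
dₓₜ = R·arcsin(sin δ₁₃ · sin(θ₁₃ − θ₁₂)) = 6378·arcsin(0.27297·sin(-58.230°)) = -1493.777 km
|dₓₜ| = 1493.777 km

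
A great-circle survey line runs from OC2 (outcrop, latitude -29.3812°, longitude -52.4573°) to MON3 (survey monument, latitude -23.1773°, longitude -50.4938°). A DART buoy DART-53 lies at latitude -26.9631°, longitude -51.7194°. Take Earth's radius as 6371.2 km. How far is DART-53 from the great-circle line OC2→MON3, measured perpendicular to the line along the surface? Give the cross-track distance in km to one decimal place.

5.1 km

δ₁₃ = central angle OC2→DART-53 = 0.043704 rad  (haversine)
θ₁₃ = bearing OC2→DART-53 = 15.232°,  θ₁₂ = bearing OC2→MON3 = 16.287°
dₓₜ = R·arcsin(sin δ₁₃ · sin(θ₁₃ − θ₁₂)) = 6371.2·arcsin(0.04369·sin(-1.055°)) = -5.126 km
|dₓₜ| = 5.126 km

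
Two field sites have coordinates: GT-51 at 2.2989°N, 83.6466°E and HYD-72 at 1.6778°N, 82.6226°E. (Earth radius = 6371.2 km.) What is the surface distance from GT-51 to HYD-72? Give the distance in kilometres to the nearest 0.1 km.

Δφ = -0.6211°,  Δλ = -1.0240°
a = sin²(Δφ/2) + cos φ₁ cos φ₂ sin²(Δλ/2) = 0.000109
c = 2·arcsin(√a) = 0.020893 rad = 1.1971°
d = R·c = 6371.2 × 0.020893 = 133.1 km

133.1 km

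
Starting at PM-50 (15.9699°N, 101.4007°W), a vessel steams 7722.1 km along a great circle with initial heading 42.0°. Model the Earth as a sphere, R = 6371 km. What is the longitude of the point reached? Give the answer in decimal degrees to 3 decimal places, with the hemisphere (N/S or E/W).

24.525°W

δ = d/R = 7722.1/6371 = 1.212070 rad
φ₂ = arcsin(sin φ₁ cos δ + cos φ₁ sin δ cos θ)
   = arcsin(0.27513·0.35108 + 0.96141·0.93634·0.74314) = 49.95851°
λ₂ = λ₁ + atan2(sin θ sin δ cos φ₁, cos δ − sin φ₁ sin φ₂) = -24.52536°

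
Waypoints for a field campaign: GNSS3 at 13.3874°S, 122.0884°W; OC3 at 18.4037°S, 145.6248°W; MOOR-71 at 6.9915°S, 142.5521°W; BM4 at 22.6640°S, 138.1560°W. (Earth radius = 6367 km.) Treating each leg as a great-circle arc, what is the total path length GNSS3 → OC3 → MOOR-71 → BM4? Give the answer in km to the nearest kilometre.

5689 km

GNSS3→OC3: c = 0.404304 rad, d = 2574.21 km
OC3→MOOR-71: c = 0.205911 rad, d = 1311.04 km
MOOR-71→BM4: c = 0.283341 rad, d = 1804.03 km
Total = 2574.21 + 1311.04 + 1804.03 = 5689.27 km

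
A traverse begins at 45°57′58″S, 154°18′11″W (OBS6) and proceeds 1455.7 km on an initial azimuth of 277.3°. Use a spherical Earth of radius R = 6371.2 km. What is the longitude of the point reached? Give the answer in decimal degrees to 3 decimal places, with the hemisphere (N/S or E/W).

172.152°W

OBS6: φ = -45.96611°, λ = -154.30306°
δ = d/R = 1455.7/6371.2 = 0.228481 rad
φ₂ = arcsin(sin φ₁ cos δ + cos φ₁ sin δ cos θ)
   = arcsin(-0.71893·0.97401 + 0.69508·0.22650·0.12706) = -42.86244°
λ₂ = λ₁ + atan2(sin θ sin δ cos φ₁, cos δ − sin φ₁ sin φ₂) = -172.15161°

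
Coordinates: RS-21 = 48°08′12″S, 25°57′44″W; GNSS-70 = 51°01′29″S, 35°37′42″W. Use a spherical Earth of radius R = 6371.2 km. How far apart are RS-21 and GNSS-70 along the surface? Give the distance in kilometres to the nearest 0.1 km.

RS-21: φ = -48.13667°, λ = -25.96222°
GNSS-70: φ = -51.02472°, λ = -35.62833°
Δφ = -2.8881°,  Δλ = -9.6661°
a = sin²(Δφ/2) + cos φ₁ cos φ₂ sin²(Δλ/2) = 0.003615
c = 2·arcsin(√a) = 0.120318 rad = 6.8937°
d = R·c = 6371.2 × 0.120318 = 766.6 km

766.6 km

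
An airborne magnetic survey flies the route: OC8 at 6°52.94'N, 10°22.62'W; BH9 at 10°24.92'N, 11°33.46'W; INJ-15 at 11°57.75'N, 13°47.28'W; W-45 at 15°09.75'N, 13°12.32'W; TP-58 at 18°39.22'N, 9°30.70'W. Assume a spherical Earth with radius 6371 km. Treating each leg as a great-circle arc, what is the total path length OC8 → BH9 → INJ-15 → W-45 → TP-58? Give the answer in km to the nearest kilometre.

1625 km

OC8: φ = +6.88233°, λ = -10.37700°
BH9: φ = +10.41533°, λ = -11.55767°
INJ-15: φ = +11.96250°, λ = -13.78800°
W-45: φ = +15.16250°, λ = -13.20533°
TP-58: φ = +18.65367°, λ = -9.51167°
OC8→BH9: c = 0.064940 rad, d = 413.73 km
BH9→INJ-15: c = 0.046769 rad, d = 297.96 km
INJ-15→W-45: c = 0.056718 rad, d = 361.35 km
W-45→TP-58: c = 0.086692 rad, d = 552.32 km
Total = 413.73 + 297.96 + 361.35 + 552.32 = 1625.36 km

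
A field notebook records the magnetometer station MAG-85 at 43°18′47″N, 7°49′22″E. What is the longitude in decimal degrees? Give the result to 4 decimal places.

7.8228°E

7° + 49′/60 + 22″/3600 = 7 + 0.81667 + 0.00611 = 7.8228°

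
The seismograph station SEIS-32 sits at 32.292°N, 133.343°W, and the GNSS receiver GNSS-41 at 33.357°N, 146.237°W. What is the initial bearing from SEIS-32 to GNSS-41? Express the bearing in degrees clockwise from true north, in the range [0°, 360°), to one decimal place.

279.1°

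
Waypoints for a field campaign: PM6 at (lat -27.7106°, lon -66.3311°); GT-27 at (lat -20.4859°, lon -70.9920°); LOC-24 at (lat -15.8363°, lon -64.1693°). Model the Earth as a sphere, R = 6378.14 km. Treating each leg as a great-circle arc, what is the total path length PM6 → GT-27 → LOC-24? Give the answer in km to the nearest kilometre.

PM6→GT-27: c = 0.146294 rad, d = 933.08 km
GT-27→LOC-24: c = 0.139201 rad, d = 887.84 km
Total = 933.08 + 887.84 = 1820.93 km

1821 km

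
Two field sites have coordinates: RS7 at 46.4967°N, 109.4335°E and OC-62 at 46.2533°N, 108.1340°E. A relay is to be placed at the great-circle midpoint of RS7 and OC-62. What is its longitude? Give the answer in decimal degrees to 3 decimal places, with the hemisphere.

Bx = cos φ₂ cos Δλ = 0.691294,  By = cos φ₂ sin Δλ = -0.015682
φₘ = atan2(sin φ₁ + sin φ₂, √((cos φ₁ + Bx)² + By²)) = 46.37684°
λₘ = λ₁ + atan2(By, cos φ₁ + Bx) = 108.78230°

108.782°E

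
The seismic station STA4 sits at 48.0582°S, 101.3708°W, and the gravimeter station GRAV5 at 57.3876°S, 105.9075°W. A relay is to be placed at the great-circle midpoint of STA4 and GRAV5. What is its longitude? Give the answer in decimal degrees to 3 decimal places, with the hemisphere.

Bx = cos φ₂ cos Δλ = 0.537264,  By = cos φ₂ sin Δλ = -0.042630
φₘ = atan2(sin φ₁ + sin φ₂, √((cos φ₁ + Bx)² + By²)) = -52.74429°
λₘ = λ₁ + atan2(By, cos φ₁ + Bx) = -103.39586°

103.396°W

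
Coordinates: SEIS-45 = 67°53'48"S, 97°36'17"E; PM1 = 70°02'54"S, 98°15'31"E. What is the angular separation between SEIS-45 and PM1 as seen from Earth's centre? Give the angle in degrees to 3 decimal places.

2.164°

SEIS-45: φ = -67.89667°, λ = +97.60472°
PM1: φ = -70.04833°, λ = +98.25861°
Δφ = -2.1517°,  Δλ = 0.6539°
a = sin²(Δφ/2) + cos φ₁ cos φ₂ sin²(Δλ/2) = 0.000357
c = 2·arcsin(√a) = 0.037776 rad = 2.1644°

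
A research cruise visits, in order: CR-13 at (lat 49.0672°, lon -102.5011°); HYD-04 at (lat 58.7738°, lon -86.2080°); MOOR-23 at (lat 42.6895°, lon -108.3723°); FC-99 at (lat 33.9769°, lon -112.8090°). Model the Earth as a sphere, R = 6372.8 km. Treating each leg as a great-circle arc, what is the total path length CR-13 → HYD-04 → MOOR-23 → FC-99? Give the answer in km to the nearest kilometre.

CR-13→HYD-04: c = 0.237015 rad, d = 1510.45 km
HYD-04→MOOR-23: c = 0.368976 rad, d = 2351.41 km
MOOR-23→FC-99: c = 0.163682 rad, d = 1043.11 km
Total = 1510.45 + 2351.41 + 1043.11 = 4904.97 km

4905 km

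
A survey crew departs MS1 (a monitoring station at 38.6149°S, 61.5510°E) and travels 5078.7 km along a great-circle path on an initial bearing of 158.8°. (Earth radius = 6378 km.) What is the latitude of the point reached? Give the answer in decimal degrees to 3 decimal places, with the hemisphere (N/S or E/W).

73.167°S

δ = d/R = 5078.7/6378 = 0.796284 rad
φ₂ = arcsin(sin φ₁ cos δ + cos φ₁ sin δ cos θ)
   = arcsin(-0.62408·0.69937 + 0.78136·0.71476·-0.93232) = -73.16691°
λ₂ = λ₁ + atan2(sin θ sin δ cos φ₁, cos δ − sin φ₁ sin φ₂) = 124.74947°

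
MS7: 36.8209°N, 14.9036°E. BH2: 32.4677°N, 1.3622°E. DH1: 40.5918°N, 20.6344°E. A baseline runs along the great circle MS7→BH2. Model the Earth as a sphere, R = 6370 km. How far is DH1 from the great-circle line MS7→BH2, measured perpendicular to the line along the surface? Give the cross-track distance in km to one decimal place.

δ₁₃ = central angle MS7→DH1 = 0.102056 rad  (haversine)
θ₁₃ = bearing MS7→DH1 = 48.097°,  θ₁₂ = bearing MS7→BH2 = 252.616°
dₓₜ = R·arcsin(sin δ₁₃ · sin(θ₁₃ − θ₁₂)) = 6370·arcsin(0.10188·sin(-204.519°)) = 269.395 km
|dₓₜ| = 269.395 km

269.4 km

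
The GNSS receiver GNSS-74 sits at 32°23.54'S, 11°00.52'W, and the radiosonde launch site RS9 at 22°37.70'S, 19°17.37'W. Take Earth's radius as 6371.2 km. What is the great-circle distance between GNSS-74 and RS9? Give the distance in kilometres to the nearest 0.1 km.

1357.4 km

GNSS-74: φ = -32.39233°, λ = -11.00867°
RS9: φ = -22.62833°, λ = -19.28950°
Δφ = 9.7640°,  Δλ = -8.2808°
a = sin²(Δφ/2) + cos φ₁ cos φ₂ sin²(Δλ/2) = 0.011306
c = 2·arcsin(√a) = 0.213059 rad = 12.2074°
d = R·c = 6371.2 × 0.213059 = 1357.4 km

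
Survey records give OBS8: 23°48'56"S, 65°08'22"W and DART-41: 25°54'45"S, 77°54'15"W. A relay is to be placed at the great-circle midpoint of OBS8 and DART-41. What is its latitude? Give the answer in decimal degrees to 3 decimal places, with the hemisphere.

25.000°S

OBS8: φ = -23.81556°, λ = -65.13944°
DART-41: φ = -25.91250°, λ = -77.90417°
Bx = cos φ₂ cos Δλ = 0.877233,  By = cos φ₂ sin Δλ = -0.198734
φₘ = atan2(sin φ₁ + sin φ₂, √((cos φ₁ + Bx)² + By²)) = -25.00018°
λₘ = λ₁ + atan2(By, cos φ₁ + Bx) = -71.46745°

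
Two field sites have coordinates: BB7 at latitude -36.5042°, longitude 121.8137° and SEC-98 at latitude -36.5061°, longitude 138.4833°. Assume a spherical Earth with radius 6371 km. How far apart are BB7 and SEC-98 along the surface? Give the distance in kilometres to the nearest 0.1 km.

1488.0 km

Δφ = -0.0019°,  Δλ = 16.6696°
a = sin²(Δφ/2) + cos φ₁ cos φ₂ sin²(Δλ/2) = 0.013576
c = 2·arcsin(√a) = 0.233565 rad = 13.3823°
d = R·c = 6371 × 0.233565 = 1488.0 km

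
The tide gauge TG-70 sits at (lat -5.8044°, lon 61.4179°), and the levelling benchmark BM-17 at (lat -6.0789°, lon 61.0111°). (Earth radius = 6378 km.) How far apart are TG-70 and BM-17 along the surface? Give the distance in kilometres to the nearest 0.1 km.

Δφ = -0.2745°,  Δλ = -0.4068°
a = sin²(Δφ/2) + cos φ₁ cos φ₂ sin²(Δλ/2) = 0.000018
c = 2·arcsin(√a) = 0.008534 rad = 0.4889°
d = R·c = 6378 × 0.008534 = 54.4 km

54.4 km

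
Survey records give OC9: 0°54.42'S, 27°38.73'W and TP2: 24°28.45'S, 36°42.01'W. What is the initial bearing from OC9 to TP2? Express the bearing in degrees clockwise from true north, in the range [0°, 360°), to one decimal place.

199.7°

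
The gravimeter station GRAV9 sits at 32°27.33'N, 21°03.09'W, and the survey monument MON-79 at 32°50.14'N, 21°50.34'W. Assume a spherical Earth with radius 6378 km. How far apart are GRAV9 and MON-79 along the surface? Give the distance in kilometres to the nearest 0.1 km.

GRAV9: φ = +32.45550°, λ = -21.05150°
MON-79: φ = +32.83567°, λ = -21.83900°
Δφ = 0.3802°,  Δλ = -0.7875°
a = sin²(Δφ/2) + cos φ₁ cos φ₂ sin²(Δλ/2) = 0.000044
c = 2·arcsin(√a) = 0.013340 rad = 0.7643°
d = R·c = 6378 × 0.013340 = 85.1 km

85.1 km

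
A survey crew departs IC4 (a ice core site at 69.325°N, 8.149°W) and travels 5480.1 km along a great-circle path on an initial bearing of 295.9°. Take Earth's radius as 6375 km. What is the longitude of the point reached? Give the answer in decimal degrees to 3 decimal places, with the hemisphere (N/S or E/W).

104.774°W

δ = d/R = 5480.1/6375 = 0.859624 rad
φ₂ = arcsin(sin φ₁ cos δ + cos φ₁ sin δ cos θ)
   = arcsin(0.93560·0.65272 + 0.35307·0.75760·0.43680) = 46.67913°
λ₂ = λ₁ + atan2(sin θ sin δ cos φ₁, cos δ − sin φ₁ sin φ₂) = -104.77395°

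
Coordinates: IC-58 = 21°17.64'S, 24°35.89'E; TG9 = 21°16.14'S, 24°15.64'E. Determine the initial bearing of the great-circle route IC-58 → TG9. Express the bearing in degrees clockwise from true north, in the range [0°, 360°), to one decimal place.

IC-58: φ = -21.29400°, λ = +24.59817°
TG9: φ = -21.26900°, λ = +24.26067°
Δλ = -0.3375°
y = sin Δλ · cos φ₂ = -0.005489
x = cos φ₁ sin φ₂ − sin φ₁ cos φ₂ cos Δλ = 0.000430
θ = atan2(y, x) = -85.5161° → 274.4839° (mod 360°)

274.5°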